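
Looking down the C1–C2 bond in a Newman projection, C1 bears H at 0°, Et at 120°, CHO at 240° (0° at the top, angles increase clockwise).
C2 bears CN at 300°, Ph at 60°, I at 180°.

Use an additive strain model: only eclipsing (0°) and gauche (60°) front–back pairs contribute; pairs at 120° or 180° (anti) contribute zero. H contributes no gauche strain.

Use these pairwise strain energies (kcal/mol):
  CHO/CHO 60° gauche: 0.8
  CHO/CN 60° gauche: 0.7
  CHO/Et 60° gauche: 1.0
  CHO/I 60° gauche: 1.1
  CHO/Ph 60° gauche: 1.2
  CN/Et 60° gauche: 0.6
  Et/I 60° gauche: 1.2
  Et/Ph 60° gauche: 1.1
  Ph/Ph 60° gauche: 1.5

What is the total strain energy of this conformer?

This conformer is staggered. Et at 120° is gauche with Ph at 60° (1.1); Et at 120° is gauche with I at 180° (1.2); CHO at 240° is gauche with CN at 300° (0.7); CHO at 240° is gauche with I at 180° (1.1). Total 4.1 kcal/mol.

4.1 kcal/mol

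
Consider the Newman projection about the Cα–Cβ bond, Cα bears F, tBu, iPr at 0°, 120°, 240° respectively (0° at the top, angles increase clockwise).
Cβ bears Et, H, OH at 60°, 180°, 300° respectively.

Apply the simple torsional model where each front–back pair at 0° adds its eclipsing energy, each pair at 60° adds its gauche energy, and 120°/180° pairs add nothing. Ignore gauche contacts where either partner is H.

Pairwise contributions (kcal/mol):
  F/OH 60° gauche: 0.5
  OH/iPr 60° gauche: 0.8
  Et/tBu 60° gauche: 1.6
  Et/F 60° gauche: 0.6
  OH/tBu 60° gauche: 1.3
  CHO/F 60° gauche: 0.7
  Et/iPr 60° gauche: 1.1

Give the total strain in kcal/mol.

This conformer (staggered): F(0°)/Et(60°) gauche 0.6; F(0°)/OH(300°) gauche 0.5; tBu(120°)/Et(60°) gauche 1.6; iPr(240°)/OH(300°) gauche 0.8 → 3.5 kcal/mol.

3.5 kcal/mol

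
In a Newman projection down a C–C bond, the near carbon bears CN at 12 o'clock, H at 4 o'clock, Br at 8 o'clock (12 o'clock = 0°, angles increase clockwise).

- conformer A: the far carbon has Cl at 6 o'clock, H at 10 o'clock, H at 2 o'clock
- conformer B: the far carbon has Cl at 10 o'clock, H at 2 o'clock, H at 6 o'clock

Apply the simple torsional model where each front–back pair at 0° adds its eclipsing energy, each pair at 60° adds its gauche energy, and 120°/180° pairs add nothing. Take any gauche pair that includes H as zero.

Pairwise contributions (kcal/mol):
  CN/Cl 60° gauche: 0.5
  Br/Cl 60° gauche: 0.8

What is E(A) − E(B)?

A (staggered): Br(240°)/Cl(180°) gauche 0.8 → 0.8 kcal/mol.
B (staggered): CN(0°)/Cl(300°) gauche 0.5; Br(240°)/Cl(300°) gauche 0.8 → 1.3 kcal/mol.
E(A) − E(B) = 0.8 − 1.3 = -0.5 kcal/mol.

-0.5 kcal/mol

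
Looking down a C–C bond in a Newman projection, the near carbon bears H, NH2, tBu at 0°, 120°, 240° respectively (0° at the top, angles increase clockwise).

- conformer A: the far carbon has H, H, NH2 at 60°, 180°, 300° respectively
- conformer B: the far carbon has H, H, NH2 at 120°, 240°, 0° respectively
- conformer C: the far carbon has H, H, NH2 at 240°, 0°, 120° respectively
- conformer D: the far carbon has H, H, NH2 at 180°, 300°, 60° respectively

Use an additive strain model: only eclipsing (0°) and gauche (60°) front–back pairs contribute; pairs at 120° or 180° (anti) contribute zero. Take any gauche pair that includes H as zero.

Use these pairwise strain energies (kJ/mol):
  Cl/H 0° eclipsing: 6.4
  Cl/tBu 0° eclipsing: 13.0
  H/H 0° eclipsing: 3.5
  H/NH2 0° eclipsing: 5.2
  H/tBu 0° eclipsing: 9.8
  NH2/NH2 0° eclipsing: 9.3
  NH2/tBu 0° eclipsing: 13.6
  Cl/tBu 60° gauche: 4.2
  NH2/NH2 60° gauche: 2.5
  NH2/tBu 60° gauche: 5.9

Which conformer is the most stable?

A (staggered): tBu(240°)/NH2(300°) gauche 5.9 → 5.9 kJ/mol.
B (eclipsed): H(0°)/NH2(0°) eclipsed 5.2; NH2(120°)/H(120°) eclipsed 5.2; tBu(240°)/H(240°) eclipsed 9.8 → 20.2 kJ/mol.
C (eclipsed): H(0°)/H(0°) eclipsed 3.5; NH2(120°)/NH2(120°) eclipsed 9.3; tBu(240°)/H(240°) eclipsed 9.8 → 22.6 kJ/mol.
D (staggered): NH2(120°)/NH2(60°) gauche 2.5 → 2.5 kJ/mol.
D has the lowest total (2.5 kJ/mol).

D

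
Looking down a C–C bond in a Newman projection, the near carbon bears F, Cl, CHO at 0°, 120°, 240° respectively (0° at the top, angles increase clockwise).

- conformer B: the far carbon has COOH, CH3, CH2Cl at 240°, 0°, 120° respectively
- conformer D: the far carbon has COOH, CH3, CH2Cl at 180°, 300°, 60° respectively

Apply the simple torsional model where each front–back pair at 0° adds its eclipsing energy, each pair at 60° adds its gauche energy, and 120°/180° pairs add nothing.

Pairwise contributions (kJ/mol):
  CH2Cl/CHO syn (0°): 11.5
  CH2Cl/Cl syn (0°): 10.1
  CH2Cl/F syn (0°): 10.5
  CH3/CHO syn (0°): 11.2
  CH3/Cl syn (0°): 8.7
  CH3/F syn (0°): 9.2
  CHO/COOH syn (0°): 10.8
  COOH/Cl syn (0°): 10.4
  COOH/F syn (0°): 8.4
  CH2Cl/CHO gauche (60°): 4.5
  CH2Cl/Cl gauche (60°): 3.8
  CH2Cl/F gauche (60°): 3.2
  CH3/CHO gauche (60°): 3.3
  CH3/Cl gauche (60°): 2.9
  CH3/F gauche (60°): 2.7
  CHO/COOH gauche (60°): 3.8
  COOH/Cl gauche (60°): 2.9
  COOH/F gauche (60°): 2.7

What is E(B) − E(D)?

B (eclipsed): F–CH3 eclipsed, Cl–CH2Cl eclipsed, CHO–COOH eclipsed; 9.2 + 10.1 + 10.8 = 30.1 kJ/mol.
D (staggered): F–CH3 gauche, F–CH2Cl gauche, Cl–COOH gauche, Cl–CH2Cl gauche, CHO–COOH gauche, CHO–CH3 gauche; 2.7 + 3.2 + 2.9 + 3.8 + 3.8 + 3.3 = 19.7 kJ/mol.
E(B) − E(D) = 30.1 − 19.7 = +10.4 kJ/mol.

+10.4 kJ/mol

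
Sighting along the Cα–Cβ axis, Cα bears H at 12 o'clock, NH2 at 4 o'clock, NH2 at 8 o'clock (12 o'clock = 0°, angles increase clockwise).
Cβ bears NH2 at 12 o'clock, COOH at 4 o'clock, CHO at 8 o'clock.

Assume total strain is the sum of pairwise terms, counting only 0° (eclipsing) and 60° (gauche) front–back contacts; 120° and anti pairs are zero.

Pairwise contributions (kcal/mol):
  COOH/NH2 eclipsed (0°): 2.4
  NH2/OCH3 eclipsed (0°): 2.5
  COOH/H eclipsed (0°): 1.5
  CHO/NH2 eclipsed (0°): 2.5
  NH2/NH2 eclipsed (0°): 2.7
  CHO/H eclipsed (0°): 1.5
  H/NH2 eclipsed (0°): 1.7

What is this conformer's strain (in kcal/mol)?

6.6 kcal/mol

This conformer (eclipsed): H(0°)/NH2(0°) eclipsed 1.7; NH2(120°)/COOH(120°) eclipsed 2.4; NH2(240°)/CHO(240°) eclipsed 2.5 → 6.6 kcal/mol.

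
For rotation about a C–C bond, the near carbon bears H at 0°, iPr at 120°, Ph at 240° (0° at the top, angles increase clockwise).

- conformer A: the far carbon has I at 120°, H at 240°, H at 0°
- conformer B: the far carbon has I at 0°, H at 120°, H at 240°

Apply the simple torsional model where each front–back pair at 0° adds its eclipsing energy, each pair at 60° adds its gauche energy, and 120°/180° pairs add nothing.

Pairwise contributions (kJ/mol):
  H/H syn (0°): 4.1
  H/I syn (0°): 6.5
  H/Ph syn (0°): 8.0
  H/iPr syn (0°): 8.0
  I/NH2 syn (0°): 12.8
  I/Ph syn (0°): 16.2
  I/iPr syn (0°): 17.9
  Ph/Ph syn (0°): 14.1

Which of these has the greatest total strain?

A is eclipsed. H at 0° is eclipsed with H at 0° (4.1); iPr at 120° is eclipsed with I at 120° (17.9); Ph at 240° is eclipsed with H at 240° (8.0). Total 30.0 kJ/mol.
B is eclipsed. H at 0° is eclipsed with I at 0° (6.5); iPr at 120° is eclipsed with H at 120° (8.0); Ph at 240° is eclipsed with H at 240° (8.0). Total 22.5 kJ/mol.
A has the highest total (30.0 kJ/mol).

A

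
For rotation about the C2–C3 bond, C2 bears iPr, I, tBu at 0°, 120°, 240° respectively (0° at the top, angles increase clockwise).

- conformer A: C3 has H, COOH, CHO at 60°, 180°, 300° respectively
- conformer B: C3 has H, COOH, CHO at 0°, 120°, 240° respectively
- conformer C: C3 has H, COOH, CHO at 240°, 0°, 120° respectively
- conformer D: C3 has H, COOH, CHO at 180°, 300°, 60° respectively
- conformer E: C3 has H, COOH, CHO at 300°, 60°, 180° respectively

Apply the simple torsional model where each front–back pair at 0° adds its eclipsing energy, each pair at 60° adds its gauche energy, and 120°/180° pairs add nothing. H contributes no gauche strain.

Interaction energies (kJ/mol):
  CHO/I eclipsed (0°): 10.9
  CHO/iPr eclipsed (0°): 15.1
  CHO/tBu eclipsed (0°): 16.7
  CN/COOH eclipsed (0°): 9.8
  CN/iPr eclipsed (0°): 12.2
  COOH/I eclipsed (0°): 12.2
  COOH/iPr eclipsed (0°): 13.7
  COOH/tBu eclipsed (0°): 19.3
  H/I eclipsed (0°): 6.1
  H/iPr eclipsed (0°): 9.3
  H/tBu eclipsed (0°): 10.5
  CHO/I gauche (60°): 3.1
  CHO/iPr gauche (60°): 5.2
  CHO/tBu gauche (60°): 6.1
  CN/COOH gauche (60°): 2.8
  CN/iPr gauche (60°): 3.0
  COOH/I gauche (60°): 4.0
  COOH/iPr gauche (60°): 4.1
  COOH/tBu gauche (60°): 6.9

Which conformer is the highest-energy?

B

A is staggered. iPr at 0° is gauche with CHO at 300° (5.2); I at 120° is gauche with COOH at 180° (4.0); tBu at 240° is gauche with COOH at 180° (6.9); tBu at 240° is gauche with CHO at 300° (6.1). Total 22.2 kJ/mol.
B is eclipsed. iPr at 0° is eclipsed with H at 0° (9.3); I at 120° is eclipsed with COOH at 120° (12.2); tBu at 240° is eclipsed with CHO at 240° (16.7). Total 38.2 kJ/mol.
C is eclipsed. iPr at 0° is eclipsed with COOH at 0° (13.7); I at 120° is eclipsed with CHO at 120° (10.9); tBu at 240° is eclipsed with H at 240° (10.5). Total 35.1 kJ/mol.
D is staggered. iPr at 0° is gauche with COOH at 300° (4.1); iPr at 0° is gauche with CHO at 60° (5.2); I at 120° is gauche with CHO at 60° (3.1); tBu at 240° is gauche with COOH at 300° (6.9). Total 19.3 kJ/mol.
E is staggered. iPr at 0° is gauche with COOH at 60° (4.1); I at 120° is gauche with COOH at 60° (4.0); I at 120° is gauche with CHO at 180° (3.1); tBu at 240° is gauche with CHO at 180° (6.1). Total 17.3 kJ/mol.
B has the highest total (38.2 kJ/mol).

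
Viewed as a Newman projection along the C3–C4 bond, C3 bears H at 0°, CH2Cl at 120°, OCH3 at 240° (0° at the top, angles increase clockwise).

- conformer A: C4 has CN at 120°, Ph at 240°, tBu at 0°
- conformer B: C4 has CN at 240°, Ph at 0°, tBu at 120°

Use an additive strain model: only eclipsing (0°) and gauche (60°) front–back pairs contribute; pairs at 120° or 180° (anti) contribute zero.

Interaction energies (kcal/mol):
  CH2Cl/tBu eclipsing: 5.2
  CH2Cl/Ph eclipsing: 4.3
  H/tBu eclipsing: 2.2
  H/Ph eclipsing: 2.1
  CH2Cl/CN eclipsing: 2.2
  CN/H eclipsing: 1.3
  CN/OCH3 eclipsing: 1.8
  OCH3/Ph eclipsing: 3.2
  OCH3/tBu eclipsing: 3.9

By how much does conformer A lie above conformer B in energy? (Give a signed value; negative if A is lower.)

-1.5 kcal/mol

A (eclipsed): H(0°)/tBu(0°) eclipsed 2.2; CH2Cl(120°)/CN(120°) eclipsed 2.2; OCH3(240°)/Ph(240°) eclipsed 3.2 → 7.6 kcal/mol.
B (eclipsed): H(0°)/Ph(0°) eclipsed 2.1; CH2Cl(120°)/tBu(120°) eclipsed 5.2; OCH3(240°)/CN(240°) eclipsed 1.8 → 9.1 kcal/mol.
E(A) − E(B) = 7.6 − 9.1 = -1.5 kcal/mol.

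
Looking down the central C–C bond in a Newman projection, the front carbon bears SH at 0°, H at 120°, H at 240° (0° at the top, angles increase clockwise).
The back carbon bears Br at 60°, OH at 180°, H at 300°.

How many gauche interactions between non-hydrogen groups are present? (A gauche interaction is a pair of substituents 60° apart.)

Non-H gauche pairs: SH(0°)/Br(60°) — 1 interaction.

1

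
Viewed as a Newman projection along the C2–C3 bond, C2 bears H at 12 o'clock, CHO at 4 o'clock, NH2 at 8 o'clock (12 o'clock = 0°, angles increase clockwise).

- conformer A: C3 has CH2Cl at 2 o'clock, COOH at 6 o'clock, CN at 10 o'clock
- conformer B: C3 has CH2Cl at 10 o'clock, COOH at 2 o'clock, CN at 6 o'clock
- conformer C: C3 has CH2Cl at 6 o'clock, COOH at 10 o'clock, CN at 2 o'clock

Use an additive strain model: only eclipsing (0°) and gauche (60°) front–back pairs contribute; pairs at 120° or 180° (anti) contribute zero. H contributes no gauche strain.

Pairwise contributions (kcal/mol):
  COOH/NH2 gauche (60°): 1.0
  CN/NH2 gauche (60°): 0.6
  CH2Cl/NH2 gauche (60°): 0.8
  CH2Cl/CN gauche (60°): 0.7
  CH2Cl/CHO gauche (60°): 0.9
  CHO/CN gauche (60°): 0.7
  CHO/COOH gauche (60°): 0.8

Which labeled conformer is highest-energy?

A is staggered. CHO at 120° is gauche with CH2Cl at 60° (0.9); CHO at 120° is gauche with COOH at 180° (0.8); NH2 at 240° is gauche with COOH at 180° (1.0); NH2 at 240° is gauche with CN at 300° (0.6). Total 3.3 kcal/mol.
B is staggered. CHO at 120° is gauche with COOH at 60° (0.8); CHO at 120° is gauche with CN at 180° (0.7); NH2 at 240° is gauche with CH2Cl at 300° (0.8); NH2 at 240° is gauche with CN at 180° (0.6). Total 2.9 kcal/mol.
C is staggered. CHO at 120° is gauche with CH2Cl at 180° (0.9); CHO at 120° is gauche with CN at 60° (0.7); NH2 at 240° is gauche with CH2Cl at 180° (0.8); NH2 at 240° is gauche with COOH at 300° (1.0). Total 3.4 kcal/mol.
C has the highest total (3.4 kcal/mol).

C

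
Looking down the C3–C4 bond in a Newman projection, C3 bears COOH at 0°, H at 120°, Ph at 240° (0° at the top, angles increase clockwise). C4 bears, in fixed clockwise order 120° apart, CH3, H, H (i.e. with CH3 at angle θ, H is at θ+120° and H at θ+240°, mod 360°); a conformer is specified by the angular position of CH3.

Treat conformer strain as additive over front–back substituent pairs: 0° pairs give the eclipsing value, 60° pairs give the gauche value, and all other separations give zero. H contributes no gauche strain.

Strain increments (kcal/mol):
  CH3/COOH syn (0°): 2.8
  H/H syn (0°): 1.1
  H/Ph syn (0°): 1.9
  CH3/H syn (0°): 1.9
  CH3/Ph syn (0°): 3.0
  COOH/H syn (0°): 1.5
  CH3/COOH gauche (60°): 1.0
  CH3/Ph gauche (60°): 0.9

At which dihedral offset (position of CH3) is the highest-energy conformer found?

0°

CH3 at 0° is eclipsed. COOH at 0° is eclipsed with CH3 at 0° (2.8); H at 120° is eclipsed with H at 120° (1.1); Ph at 240° is eclipsed with H at 240° (1.9). Total 5.8 kcal/mol.
CH3 at 60° is staggered. COOH at 0° is gauche with CH3 at 60° (1.0). Total 1.0 kcal/mol.
CH3 at 120° is eclipsed. COOH at 0° is eclipsed with H at 0° (1.5); H at 120° is eclipsed with CH3 at 120° (1.9); Ph at 240° is eclipsed with H at 240° (1.9). Total 5.3 kcal/mol.
CH3 at 180° is staggered. Ph at 240° is gauche with CH3 at 180° (0.9). Total 0.9 kcal/mol.
CH3 at 240° is eclipsed. COOH at 0° is eclipsed with H at 0° (1.5); H at 120° is eclipsed with H at 120° (1.1); Ph at 240° is eclipsed with CH3 at 240° (3.0). Total 5.6 kcal/mol.
CH3 at 300° is staggered. COOH at 0° is gauche with CH3 at 300° (1.0); Ph at 240° is gauche with CH3 at 300° (0.9). Total 1.9 kcal/mol.
The maximum (5.8 kcal/mol) occurs with CH3 at 0°.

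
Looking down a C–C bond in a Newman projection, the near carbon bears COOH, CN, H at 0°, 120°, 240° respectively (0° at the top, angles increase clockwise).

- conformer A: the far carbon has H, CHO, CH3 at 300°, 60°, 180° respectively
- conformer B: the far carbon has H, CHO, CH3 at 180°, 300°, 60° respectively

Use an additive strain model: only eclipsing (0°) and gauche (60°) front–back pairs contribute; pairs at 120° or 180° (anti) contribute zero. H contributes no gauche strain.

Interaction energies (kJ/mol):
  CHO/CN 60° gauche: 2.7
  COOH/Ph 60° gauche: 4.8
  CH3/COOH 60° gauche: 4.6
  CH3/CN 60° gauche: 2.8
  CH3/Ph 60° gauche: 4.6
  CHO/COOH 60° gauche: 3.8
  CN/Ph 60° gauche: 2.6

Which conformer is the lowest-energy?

A

A (staggered): COOH–CHO gauche, CN–CHO gauche, CN–CH3 gauche; 3.8 + 2.7 + 2.8 = 9.3 kJ/mol.
B (staggered): COOH–CHO gauche, COOH–CH3 gauche, CN–CH3 gauche; 3.8 + 4.6 + 2.8 = 11.2 kJ/mol.
A has the lowest total (9.3 kJ/mol).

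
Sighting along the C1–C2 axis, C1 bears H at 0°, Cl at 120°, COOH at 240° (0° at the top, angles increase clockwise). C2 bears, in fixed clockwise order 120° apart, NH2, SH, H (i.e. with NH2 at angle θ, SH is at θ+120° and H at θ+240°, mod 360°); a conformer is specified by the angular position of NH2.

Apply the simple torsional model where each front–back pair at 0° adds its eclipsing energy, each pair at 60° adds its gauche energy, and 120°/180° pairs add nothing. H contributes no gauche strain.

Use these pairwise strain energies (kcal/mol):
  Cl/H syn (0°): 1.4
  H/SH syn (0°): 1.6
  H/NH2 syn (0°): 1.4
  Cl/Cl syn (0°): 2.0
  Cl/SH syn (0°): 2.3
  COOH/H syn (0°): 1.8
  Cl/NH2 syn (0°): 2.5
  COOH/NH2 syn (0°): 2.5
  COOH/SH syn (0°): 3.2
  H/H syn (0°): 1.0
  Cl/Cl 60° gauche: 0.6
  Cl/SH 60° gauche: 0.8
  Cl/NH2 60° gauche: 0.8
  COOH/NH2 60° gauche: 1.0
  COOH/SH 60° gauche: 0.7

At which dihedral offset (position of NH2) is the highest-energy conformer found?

120°

NH2 at 0° is eclipsed. H at 0° is eclipsed with NH2 at 0° (1.4); Cl at 120° is eclipsed with SH at 120° (2.3); COOH at 240° is eclipsed with H at 240° (1.8). Total 5.5 kcal/mol.
NH2 at 60° is staggered. Cl at 120° is gauche with NH2 at 60° (0.8); Cl at 120° is gauche with SH at 180° (0.8); COOH at 240° is gauche with SH at 180° (0.7). Total 2.3 kcal/mol.
NH2 at 120° is eclipsed. H at 0° is eclipsed with H at 0° (1.0); Cl at 120° is eclipsed with NH2 at 120° (2.5); COOH at 240° is eclipsed with SH at 240° (3.2). Total 6.7 kcal/mol.
NH2 at 180° is staggered. Cl at 120° is gauche with NH2 at 180° (0.8); COOH at 240° is gauche with NH2 at 180° (1.0); COOH at 240° is gauche with SH at 300° (0.7). Total 2.5 kcal/mol.
NH2 at 240° is eclipsed. H at 0° is eclipsed with SH at 0° (1.6); Cl at 120° is eclipsed with H at 120° (1.4); COOH at 240° is eclipsed with NH2 at 240° (2.5). Total 5.5 kcal/mol.
NH2 at 300° is staggered. Cl at 120° is gauche with SH at 60° (0.8); COOH at 240° is gauche with NH2 at 300° (1.0). Total 1.8 kcal/mol.
The maximum (6.7 kcal/mol) occurs with NH2 at 120°.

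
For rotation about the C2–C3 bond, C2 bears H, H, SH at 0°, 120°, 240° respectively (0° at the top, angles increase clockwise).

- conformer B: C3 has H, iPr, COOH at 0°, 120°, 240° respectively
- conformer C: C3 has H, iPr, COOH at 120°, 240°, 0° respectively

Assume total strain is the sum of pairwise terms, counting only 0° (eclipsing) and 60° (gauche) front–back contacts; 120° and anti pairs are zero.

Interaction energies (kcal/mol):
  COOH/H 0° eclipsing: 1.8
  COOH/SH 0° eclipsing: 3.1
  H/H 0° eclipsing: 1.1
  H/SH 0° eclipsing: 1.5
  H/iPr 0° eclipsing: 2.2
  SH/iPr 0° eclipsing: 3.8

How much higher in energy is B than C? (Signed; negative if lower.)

-0.3 kcal/mol

B (eclipsed): H(0°)/H(0°) eclipsed 1.1; H(120°)/iPr(120°) eclipsed 2.2; SH(240°)/COOH(240°) eclipsed 3.1 → 6.4 kcal/mol.
C (eclipsed): H(0°)/COOH(0°) eclipsed 1.8; H(120°)/H(120°) eclipsed 1.1; SH(240°)/iPr(240°) eclipsed 3.8 → 6.7 kcal/mol.
E(B) − E(C) = 6.4 − 6.7 = -0.3 kcal/mol.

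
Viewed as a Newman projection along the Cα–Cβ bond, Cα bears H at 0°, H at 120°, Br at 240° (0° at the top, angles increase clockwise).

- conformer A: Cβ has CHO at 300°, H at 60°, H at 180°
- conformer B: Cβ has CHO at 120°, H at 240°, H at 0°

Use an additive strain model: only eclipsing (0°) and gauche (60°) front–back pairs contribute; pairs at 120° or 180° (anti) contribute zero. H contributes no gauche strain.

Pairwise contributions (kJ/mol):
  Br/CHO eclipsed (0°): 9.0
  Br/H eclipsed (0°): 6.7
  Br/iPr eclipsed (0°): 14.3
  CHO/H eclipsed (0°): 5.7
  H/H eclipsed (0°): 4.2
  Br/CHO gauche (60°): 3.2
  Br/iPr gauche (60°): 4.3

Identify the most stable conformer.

A

A (staggered): Br–CHO gauche; 3.2 = 3.2 kJ/mol.
B (eclipsed): H–H eclipsed, H–CHO eclipsed, Br–H eclipsed; 4.2 + 5.7 + 6.7 = 16.6 kJ/mol.
A has the lowest total (3.2 kJ/mol).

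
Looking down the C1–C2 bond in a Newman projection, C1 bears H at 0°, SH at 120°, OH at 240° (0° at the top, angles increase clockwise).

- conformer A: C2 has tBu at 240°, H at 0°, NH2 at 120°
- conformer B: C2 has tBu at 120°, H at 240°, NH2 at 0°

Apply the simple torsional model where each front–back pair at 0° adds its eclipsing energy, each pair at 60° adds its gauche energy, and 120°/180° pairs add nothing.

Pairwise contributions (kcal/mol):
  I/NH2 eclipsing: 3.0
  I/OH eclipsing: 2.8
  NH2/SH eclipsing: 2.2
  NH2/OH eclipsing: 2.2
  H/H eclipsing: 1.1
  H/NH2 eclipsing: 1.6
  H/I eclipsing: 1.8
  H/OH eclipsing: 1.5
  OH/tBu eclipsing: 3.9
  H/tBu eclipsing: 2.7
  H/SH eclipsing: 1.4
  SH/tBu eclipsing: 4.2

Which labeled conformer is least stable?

B

A (eclipsed): H(0°)/H(0°) eclipsed 1.1; SH(120°)/NH2(120°) eclipsed 2.2; OH(240°)/tBu(240°) eclipsed 3.9 → 7.2 kcal/mol.
B (eclipsed): H(0°)/NH2(0°) eclipsed 1.6; SH(120°)/tBu(120°) eclipsed 4.2; OH(240°)/H(240°) eclipsed 1.5 → 7.3 kcal/mol.
B has the highest total (7.3 kcal/mol).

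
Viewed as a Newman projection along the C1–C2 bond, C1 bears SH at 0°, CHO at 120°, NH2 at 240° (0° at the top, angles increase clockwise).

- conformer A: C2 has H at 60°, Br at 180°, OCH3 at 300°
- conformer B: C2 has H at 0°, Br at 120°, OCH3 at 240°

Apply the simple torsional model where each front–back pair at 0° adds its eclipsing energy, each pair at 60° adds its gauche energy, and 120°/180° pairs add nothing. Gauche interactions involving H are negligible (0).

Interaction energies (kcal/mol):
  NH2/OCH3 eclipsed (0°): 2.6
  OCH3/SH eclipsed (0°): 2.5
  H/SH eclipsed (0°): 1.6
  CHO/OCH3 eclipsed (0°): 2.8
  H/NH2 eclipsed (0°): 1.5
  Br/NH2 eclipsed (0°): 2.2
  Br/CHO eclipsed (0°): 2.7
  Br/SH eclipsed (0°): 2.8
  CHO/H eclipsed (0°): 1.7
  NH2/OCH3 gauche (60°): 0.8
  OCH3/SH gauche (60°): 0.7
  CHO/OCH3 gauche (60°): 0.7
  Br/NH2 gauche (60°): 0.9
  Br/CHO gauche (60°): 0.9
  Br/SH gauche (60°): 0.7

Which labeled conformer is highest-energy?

B

A (staggered): SH–OCH3 gauche, CHO–Br gauche, NH2–Br gauche, NH2–OCH3 gauche; 0.7 + 0.9 + 0.9 + 0.8 = 3.3 kcal/mol.
B (eclipsed): SH–H eclipsed, CHO–Br eclipsed, NH2–OCH3 eclipsed; 1.6 + 2.7 + 2.6 = 6.9 kcal/mol.
B has the highest total (6.9 kcal/mol).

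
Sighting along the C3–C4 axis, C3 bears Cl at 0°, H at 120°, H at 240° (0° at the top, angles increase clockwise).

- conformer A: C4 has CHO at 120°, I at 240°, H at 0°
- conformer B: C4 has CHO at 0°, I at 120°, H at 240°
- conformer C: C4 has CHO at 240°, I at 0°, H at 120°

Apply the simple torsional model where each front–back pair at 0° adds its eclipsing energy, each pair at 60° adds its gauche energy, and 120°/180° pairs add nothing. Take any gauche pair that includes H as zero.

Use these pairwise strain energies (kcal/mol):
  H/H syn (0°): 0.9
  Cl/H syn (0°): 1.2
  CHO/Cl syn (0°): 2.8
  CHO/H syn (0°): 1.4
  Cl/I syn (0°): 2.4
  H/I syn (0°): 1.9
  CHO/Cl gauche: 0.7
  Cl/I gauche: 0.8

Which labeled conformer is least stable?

A (eclipsed): Cl–H eclipsed, H–CHO eclipsed, H–I eclipsed; 1.2 + 1.4 + 1.9 = 4.5 kcal/mol.
B (eclipsed): Cl–CHO eclipsed, H–I eclipsed, H–H eclipsed; 2.8 + 1.9 + 0.9 = 5.6 kcal/mol.
C (eclipsed): Cl–I eclipsed, H–H eclipsed, H–CHO eclipsed; 2.4 + 0.9 + 1.4 = 4.7 kcal/mol.
B has the highest total (5.6 kcal/mol).

B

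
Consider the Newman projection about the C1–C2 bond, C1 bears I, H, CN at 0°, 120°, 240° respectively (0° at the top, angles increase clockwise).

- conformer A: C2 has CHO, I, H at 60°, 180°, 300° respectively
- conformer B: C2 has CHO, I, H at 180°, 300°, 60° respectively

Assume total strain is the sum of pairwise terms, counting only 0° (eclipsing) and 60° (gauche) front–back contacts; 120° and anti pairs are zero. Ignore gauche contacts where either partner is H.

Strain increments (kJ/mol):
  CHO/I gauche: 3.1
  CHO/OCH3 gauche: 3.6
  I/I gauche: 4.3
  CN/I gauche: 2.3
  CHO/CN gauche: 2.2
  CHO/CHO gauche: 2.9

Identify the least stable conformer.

A (staggered): I(0°)/CHO(60°) gauche 3.1; CN(240°)/I(180°) gauche 2.3 → 5.4 kJ/mol.
B (staggered): I(0°)/I(300°) gauche 4.3; CN(240°)/CHO(180°) gauche 2.2; CN(240°)/I(300°) gauche 2.3 → 8.8 kJ/mol.
B has the highest total (8.8 kJ/mol).

B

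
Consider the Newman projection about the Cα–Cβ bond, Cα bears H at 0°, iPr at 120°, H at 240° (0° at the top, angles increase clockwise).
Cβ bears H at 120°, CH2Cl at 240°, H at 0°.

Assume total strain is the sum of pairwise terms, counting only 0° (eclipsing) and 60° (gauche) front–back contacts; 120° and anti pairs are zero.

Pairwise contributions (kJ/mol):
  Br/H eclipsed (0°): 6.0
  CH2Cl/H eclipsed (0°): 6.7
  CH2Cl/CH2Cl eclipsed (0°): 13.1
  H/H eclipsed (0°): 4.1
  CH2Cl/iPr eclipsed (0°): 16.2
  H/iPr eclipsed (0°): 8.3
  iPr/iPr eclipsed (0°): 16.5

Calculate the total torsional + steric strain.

This conformer (eclipsed): H–H eclipsed, iPr–H eclipsed, H–CH2Cl eclipsed; 4.1 + 8.3 + 6.7 = 19.1 kJ/mol.

19.1 kJ/mol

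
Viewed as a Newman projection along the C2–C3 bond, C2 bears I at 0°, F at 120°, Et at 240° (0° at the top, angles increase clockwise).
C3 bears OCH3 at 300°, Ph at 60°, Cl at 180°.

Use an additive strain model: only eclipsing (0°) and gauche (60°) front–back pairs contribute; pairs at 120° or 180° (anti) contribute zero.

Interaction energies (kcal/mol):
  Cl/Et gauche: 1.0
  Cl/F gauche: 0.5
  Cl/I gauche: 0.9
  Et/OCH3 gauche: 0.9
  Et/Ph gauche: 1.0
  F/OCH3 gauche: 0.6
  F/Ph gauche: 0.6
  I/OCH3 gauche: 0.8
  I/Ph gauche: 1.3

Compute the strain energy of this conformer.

This conformer (staggered): I(0°)/OCH3(300°) gauche 0.8; I(0°)/Ph(60°) gauche 1.3; F(120°)/Ph(60°) gauche 0.6; F(120°)/Cl(180°) gauche 0.5; Et(240°)/OCH3(300°) gauche 0.9; Et(240°)/Cl(180°) gauche 1.0 → 5.1 kcal/mol.

5.1 kcal/mol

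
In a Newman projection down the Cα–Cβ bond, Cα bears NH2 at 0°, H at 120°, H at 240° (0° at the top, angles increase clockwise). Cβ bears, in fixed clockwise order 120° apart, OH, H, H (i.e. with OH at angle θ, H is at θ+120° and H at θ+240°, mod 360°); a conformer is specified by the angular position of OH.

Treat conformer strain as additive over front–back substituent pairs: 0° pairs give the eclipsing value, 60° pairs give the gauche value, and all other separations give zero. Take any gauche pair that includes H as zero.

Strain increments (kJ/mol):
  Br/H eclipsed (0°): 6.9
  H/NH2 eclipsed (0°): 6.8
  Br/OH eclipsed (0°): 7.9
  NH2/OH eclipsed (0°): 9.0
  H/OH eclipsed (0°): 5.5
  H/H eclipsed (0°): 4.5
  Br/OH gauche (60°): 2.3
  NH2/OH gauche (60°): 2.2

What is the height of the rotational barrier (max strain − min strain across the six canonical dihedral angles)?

OH at 0° (eclipsed): NH2–OH eclipsed, H–H eclipsed, H–H eclipsed; 9.0 + 4.5 + 4.5 = 18.0 kJ/mol.
OH at 60° (staggered): NH2–OH gauche; 2.2 = 2.2 kJ/mol.
OH at 120° (eclipsed): NH2–H eclipsed, H–OH eclipsed, H–H eclipsed; 6.8 + 5.5 + 4.5 = 16.8 kJ/mol.
OH at 180° (staggered): no non-H gauche contacts → 0.0 kJ/mol.
OH at 240° (eclipsed): NH2–H eclipsed, H–H eclipsed, H–OH eclipsed; 6.8 + 4.5 + 5.5 = 16.8 kJ/mol.
OH at 300° (staggered): NH2–OH gauche; 2.2 = 2.2 kJ/mol.
Max at 0° (18.0 kJ/mol), min at 180° (0.0 kJ/mol); barrier = 18.0 kJ/mol.

18.0 kJ/mol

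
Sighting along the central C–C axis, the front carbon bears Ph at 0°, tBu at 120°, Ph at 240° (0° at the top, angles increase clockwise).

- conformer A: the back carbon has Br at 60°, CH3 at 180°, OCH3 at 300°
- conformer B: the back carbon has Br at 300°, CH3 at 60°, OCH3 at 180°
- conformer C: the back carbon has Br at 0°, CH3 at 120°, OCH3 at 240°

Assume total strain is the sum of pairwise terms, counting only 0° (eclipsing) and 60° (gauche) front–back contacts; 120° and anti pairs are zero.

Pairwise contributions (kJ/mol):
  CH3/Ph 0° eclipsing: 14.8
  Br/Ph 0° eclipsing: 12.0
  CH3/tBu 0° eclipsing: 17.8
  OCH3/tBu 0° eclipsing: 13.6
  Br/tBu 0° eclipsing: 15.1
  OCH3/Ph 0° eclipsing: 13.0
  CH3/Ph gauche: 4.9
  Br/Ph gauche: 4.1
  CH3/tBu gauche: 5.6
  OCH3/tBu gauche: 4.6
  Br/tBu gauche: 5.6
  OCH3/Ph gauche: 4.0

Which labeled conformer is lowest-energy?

A (staggered): Ph–Br gauche, Ph–OCH3 gauche, tBu–Br gauche, tBu–CH3 gauche, Ph–CH3 gauche, Ph–OCH3 gauche; 4.1 + 4.0 + 5.6 + 5.6 + 4.9 + 4.0 = 28.2 kJ/mol.
B (staggered): Ph–Br gauche, Ph–CH3 gauche, tBu–CH3 gauche, tBu–OCH3 gauche, Ph–Br gauche, Ph–OCH3 gauche; 4.1 + 4.9 + 5.6 + 4.6 + 4.1 + 4.0 = 27.3 kJ/mol.
C (eclipsed): Ph–Br eclipsed, tBu–CH3 eclipsed, Ph–OCH3 eclipsed; 12.0 + 17.8 + 13.0 = 42.8 kJ/mol.
B has the lowest total (27.3 kJ/mol).

B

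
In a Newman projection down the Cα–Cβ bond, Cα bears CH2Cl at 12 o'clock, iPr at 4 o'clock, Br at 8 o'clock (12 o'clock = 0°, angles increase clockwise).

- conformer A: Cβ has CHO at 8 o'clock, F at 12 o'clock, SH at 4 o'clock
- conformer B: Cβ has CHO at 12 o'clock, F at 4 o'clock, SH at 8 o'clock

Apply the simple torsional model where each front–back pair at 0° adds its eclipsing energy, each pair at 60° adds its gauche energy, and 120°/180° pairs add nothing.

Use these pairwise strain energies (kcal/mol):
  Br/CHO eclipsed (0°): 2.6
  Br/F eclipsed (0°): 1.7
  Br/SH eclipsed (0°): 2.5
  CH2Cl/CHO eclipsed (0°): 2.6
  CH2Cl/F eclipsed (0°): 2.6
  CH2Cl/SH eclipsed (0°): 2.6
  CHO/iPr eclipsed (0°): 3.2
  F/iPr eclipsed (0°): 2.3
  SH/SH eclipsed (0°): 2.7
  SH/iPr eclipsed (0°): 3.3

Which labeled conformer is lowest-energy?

B

A (eclipsed): CH2Cl–F eclipsed, iPr–SH eclipsed, Br–CHO eclipsed; 2.6 + 3.3 + 2.6 = 8.5 kcal/mol.
B (eclipsed): CH2Cl–CHO eclipsed, iPr–F eclipsed, Br–SH eclipsed; 2.6 + 2.3 + 2.5 = 7.4 kcal/mol.
B has the lowest total (7.4 kcal/mol).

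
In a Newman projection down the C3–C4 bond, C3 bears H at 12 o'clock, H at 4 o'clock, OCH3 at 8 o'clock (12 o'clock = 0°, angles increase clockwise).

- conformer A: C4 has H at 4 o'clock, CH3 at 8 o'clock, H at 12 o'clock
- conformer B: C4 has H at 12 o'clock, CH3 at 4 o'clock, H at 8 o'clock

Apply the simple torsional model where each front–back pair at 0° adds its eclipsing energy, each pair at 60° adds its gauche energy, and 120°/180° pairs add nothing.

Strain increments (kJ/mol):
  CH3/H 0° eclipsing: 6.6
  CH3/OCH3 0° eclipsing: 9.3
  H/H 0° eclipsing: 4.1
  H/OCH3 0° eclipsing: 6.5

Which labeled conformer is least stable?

A

A (eclipsed): H–H eclipsed, H–H eclipsed, OCH3–CH3 eclipsed; 4.1 + 4.1 + 9.3 = 17.5 kJ/mol.
B (eclipsed): H–H eclipsed, H–CH3 eclipsed, OCH3–H eclipsed; 4.1 + 6.6 + 6.5 = 17.2 kJ/mol.
A has the highest total (17.5 kJ/mol).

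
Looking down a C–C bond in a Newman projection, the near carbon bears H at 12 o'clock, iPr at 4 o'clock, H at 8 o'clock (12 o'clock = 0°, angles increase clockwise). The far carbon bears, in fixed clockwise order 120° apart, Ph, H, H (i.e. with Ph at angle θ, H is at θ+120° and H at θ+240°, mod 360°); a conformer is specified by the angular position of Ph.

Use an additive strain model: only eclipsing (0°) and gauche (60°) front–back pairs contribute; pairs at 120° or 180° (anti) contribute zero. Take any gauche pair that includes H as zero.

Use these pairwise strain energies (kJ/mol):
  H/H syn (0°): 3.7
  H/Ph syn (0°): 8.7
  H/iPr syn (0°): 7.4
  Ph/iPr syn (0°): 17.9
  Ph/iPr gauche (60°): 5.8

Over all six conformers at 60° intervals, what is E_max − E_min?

25.3 kJ/mol

Ph at 0° (eclipsed): H–Ph eclipsed, iPr–H eclipsed, H–H eclipsed; 8.7 + 7.4 + 3.7 = 19.8 kJ/mol.
Ph at 60° (staggered): iPr–Ph gauche; 5.8 = 5.8 kJ/mol.
Ph at 120° (eclipsed): H–H eclipsed, iPr–Ph eclipsed, H–H eclipsed; 3.7 + 17.9 + 3.7 = 25.3 kJ/mol.
Ph at 180° (staggered): iPr–Ph gauche; 5.8 = 5.8 kJ/mol.
Ph at 240° (eclipsed): H–H eclipsed, iPr–H eclipsed, H–Ph eclipsed; 3.7 + 7.4 + 8.7 = 19.8 kJ/mol.
Ph at 300° (staggered): no non-H gauche contacts → 0.0 kJ/mol.
Max at 120° (25.3 kJ/mol), min at 300° (0.0 kJ/mol); barrier = 25.3 kJ/mol.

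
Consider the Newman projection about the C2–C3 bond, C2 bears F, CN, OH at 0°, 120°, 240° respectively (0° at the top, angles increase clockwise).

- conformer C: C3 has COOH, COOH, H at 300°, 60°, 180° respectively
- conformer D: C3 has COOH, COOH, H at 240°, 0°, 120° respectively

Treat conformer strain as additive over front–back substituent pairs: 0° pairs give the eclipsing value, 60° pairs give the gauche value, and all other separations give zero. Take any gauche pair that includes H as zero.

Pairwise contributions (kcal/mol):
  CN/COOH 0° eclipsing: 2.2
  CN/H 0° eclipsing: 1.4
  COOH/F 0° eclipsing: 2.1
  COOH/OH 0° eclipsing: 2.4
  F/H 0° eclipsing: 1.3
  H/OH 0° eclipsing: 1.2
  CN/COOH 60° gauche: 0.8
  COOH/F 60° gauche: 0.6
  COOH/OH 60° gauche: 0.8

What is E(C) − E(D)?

-3.1 kcal/mol

C (staggered): F(0°)/COOH(300°) gauche 0.6; F(0°)/COOH(60°) gauche 0.6; CN(120°)/COOH(60°) gauche 0.8; OH(240°)/COOH(300°) gauche 0.8 → 2.8 kcal/mol.
D (eclipsed): F(0°)/COOH(0°) eclipsed 2.1; CN(120°)/H(120°) eclipsed 1.4; OH(240°)/COOH(240°) eclipsed 2.4 → 5.9 kcal/mol.
E(C) − E(D) = 2.8 − 5.9 = -3.1 kcal/mol.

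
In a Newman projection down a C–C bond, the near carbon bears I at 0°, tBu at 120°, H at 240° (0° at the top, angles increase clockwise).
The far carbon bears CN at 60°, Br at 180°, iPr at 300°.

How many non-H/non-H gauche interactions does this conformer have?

Non-H gauche pairs: I(0°)/CN(60°); I(0°)/iPr(300°); tBu(120°)/CN(60°); tBu(120°)/Br(180°) — 4 interactions.

4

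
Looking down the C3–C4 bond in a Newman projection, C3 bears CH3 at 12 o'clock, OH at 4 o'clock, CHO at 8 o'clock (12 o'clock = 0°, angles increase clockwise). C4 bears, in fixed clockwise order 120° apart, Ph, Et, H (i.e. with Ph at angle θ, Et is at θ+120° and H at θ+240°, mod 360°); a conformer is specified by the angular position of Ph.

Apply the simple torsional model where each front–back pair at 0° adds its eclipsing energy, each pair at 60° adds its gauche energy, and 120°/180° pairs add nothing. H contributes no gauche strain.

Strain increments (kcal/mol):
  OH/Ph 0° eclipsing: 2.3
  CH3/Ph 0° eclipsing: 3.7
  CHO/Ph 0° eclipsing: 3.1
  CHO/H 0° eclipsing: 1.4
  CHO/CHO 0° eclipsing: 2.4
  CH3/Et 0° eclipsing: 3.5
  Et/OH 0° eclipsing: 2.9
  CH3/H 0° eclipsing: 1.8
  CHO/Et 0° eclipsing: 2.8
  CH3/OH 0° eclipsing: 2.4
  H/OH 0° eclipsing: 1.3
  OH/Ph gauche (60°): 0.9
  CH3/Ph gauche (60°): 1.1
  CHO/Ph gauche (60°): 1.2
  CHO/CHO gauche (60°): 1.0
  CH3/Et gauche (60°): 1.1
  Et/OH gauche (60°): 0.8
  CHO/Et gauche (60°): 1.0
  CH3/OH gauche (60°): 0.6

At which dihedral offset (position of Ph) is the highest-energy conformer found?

0°

Ph at 0° is eclipsed. CH3 at 0° is eclipsed with Ph at 0° (3.7); OH at 120° is eclipsed with Et at 120° (2.9); CHO at 240° is eclipsed with H at 240° (1.4). Total 8.0 kcal/mol.
Ph at 60° is staggered. CH3 at 0° is gauche with Ph at 60° (1.1); OH at 120° is gauche with Ph at 60° (0.9); OH at 120° is gauche with Et at 180° (0.8); CHO at 240° is gauche with Et at 180° (1.0). Total 3.8 kcal/mol.
Ph at 120° is eclipsed. CH3 at 0° is eclipsed with H at 0° (1.8); OH at 120° is eclipsed with Ph at 120° (2.3); CHO at 240° is eclipsed with Et at 240° (2.8). Total 6.9 kcal/mol.
Ph at 180° is staggered. CH3 at 0° is gauche with Et at 300° (1.1); OH at 120° is gauche with Ph at 180° (0.9); CHO at 240° is gauche with Ph at 180° (1.2); CHO at 240° is gauche with Et at 300° (1.0). Total 4.2 kcal/mol.
Ph at 240° is eclipsed. CH3 at 0° is eclipsed with Et at 0° (3.5); OH at 120° is eclipsed with H at 120° (1.3); CHO at 240° is eclipsed with Ph at 240° (3.1). Total 7.9 kcal/mol.
Ph at 300° is staggered. CH3 at 0° is gauche with Ph at 300° (1.1); CH3 at 0° is gauche with Et at 60° (1.1); OH at 120° is gauche with Et at 60° (0.8); CHO at 240° is gauche with Ph at 300° (1.2). Total 4.2 kcal/mol.
The maximum (8.0 kcal/mol) occurs with Ph at 0°.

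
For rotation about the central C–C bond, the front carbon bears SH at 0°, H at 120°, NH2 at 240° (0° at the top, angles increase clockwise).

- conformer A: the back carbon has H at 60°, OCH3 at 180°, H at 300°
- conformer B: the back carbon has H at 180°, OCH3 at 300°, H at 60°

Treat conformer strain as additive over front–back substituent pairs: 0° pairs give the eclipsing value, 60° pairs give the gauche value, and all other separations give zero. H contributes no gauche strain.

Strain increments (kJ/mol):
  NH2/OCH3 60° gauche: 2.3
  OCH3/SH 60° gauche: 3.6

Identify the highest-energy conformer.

A (staggered): NH2(240°)/OCH3(180°) gauche 2.3 → 2.3 kJ/mol.
B (staggered): SH(0°)/OCH3(300°) gauche 3.6; NH2(240°)/OCH3(300°) gauche 2.3 → 5.9 kJ/mol.
B has the highest total (5.9 kJ/mol).

B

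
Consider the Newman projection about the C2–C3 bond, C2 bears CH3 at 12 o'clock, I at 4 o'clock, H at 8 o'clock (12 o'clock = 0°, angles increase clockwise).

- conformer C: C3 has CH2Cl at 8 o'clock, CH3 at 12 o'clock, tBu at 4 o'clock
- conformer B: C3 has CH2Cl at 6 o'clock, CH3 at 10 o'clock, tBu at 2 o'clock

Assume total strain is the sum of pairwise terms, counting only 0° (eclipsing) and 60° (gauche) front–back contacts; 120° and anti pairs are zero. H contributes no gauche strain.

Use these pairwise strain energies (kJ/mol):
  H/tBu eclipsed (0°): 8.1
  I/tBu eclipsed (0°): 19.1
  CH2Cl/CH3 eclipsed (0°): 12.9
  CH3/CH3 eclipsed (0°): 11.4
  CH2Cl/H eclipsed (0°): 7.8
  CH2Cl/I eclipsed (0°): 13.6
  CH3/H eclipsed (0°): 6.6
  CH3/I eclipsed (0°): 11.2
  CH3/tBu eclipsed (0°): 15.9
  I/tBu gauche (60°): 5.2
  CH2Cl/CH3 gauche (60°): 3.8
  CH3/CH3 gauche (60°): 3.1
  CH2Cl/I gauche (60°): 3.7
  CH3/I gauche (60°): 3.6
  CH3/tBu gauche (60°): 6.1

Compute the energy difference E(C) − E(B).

+20.2 kJ/mol

C (eclipsed): CH3–CH3 eclipsed, I–tBu eclipsed, H–CH2Cl eclipsed; 11.4 + 19.1 + 7.8 = 38.3 kJ/mol.
B (staggered): CH3–CH3 gauche, CH3–tBu gauche, I–CH2Cl gauche, I–tBu gauche; 3.1 + 6.1 + 3.7 + 5.2 = 18.1 kJ/mol.
E(C) − E(B) = 38.3 − 18.1 = +20.2 kJ/mol.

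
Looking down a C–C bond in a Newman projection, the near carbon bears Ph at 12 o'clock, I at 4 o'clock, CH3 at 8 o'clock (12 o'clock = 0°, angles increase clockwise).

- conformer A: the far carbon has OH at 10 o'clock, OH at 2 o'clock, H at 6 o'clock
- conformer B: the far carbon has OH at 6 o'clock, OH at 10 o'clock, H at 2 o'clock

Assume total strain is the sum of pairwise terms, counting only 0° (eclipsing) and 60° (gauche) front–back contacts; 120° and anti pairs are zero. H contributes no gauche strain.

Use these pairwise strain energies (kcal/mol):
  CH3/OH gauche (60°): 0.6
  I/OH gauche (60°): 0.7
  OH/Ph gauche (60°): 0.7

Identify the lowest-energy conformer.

B

A (staggered): Ph–OH gauche, Ph–OH gauche, I–OH gauche, CH3–OH gauche; 0.7 + 0.7 + 0.7 + 0.6 = 2.7 kcal/mol.
B (staggered): Ph–OH gauche, I–OH gauche, CH3–OH gauche, CH3–OH gauche; 0.7 + 0.7 + 0.6 + 0.6 = 2.6 kcal/mol.
B has the lowest total (2.6 kcal/mol).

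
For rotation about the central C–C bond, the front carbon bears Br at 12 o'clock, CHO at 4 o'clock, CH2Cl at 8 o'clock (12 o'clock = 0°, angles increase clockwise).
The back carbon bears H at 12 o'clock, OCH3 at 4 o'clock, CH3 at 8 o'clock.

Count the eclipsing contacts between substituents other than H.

Non-H eclipsing pairs: CHO(120°)/OCH3(120°); CH2Cl(240°)/CH3(240°) — 2 interactions.

2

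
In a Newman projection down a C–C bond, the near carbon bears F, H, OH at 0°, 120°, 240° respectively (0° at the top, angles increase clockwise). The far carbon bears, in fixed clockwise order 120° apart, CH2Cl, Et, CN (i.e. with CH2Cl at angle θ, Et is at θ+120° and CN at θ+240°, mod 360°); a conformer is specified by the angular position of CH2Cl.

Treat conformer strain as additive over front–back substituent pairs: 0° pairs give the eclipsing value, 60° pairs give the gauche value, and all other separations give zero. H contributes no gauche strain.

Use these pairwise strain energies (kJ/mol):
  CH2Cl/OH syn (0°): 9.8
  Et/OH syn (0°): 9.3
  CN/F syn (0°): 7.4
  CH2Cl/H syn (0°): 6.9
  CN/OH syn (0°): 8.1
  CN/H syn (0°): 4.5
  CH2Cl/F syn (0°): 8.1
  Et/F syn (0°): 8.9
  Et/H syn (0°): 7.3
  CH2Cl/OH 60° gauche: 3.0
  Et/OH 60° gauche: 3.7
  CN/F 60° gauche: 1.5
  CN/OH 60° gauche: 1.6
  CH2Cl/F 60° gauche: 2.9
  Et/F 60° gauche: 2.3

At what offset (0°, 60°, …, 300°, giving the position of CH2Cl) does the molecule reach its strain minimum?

CH2Cl at 0° (eclipsed): F(0°)/CH2Cl(0°) eclipsed 8.1; H(120°)/Et(120°) eclipsed 7.3; OH(240°)/CN(240°) eclipsed 8.1 → 23.5 kJ/mol.
CH2Cl at 60° (staggered): F(0°)/CH2Cl(60°) gauche 2.9; F(0°)/CN(300°) gauche 1.5; OH(240°)/Et(180°) gauche 3.7; OH(240°)/CN(300°) gauche 1.6 → 9.7 kJ/mol.
CH2Cl at 120° (eclipsed): F(0°)/CN(0°) eclipsed 7.4; H(120°)/CH2Cl(120°) eclipsed 6.9; OH(240°)/Et(240°) eclipsed 9.3 → 23.6 kJ/mol.
CH2Cl at 180° (staggered): F(0°)/Et(300°) gauche 2.3; F(0°)/CN(60°) gauche 1.5; OH(240°)/CH2Cl(180°) gauche 3.0; OH(240°)/Et(300°) gauche 3.7 → 10.5 kJ/mol.
CH2Cl at 240° (eclipsed): F(0°)/Et(0°) eclipsed 8.9; H(120°)/CN(120°) eclipsed 4.5; OH(240°)/CH2Cl(240°) eclipsed 9.8 → 23.2 kJ/mol.
CH2Cl at 300° (staggered): F(0°)/CH2Cl(300°) gauche 2.9; F(0°)/Et(60°) gauche 2.3; OH(240°)/CH2Cl(300°) gauche 3.0; OH(240°)/CN(180°) gauche 1.6 → 9.8 kJ/mol.
The minimum (9.7 kJ/mol) occurs with CH2Cl at 60°.

60°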